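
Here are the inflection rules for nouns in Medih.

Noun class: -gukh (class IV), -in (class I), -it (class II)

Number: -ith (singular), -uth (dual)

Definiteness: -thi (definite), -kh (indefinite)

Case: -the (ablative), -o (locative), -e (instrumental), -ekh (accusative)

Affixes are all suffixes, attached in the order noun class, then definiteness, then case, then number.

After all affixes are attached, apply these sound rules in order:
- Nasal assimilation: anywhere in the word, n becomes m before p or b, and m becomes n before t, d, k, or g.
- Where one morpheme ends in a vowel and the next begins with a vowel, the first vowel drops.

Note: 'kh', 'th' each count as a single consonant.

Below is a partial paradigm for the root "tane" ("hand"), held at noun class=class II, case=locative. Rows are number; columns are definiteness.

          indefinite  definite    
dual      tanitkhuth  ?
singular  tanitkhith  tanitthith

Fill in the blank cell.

Attach noun class class II -it → taneit.
Attach definiteness definite -thi → taneitthi.
Attach case locative -o → taneitthio.
Attach number dual -uth → taneitthiouth.
Nasal assimilation: no change.
Apply vowel deletion: taneitthiouth → tanitthuth.

tanitthuth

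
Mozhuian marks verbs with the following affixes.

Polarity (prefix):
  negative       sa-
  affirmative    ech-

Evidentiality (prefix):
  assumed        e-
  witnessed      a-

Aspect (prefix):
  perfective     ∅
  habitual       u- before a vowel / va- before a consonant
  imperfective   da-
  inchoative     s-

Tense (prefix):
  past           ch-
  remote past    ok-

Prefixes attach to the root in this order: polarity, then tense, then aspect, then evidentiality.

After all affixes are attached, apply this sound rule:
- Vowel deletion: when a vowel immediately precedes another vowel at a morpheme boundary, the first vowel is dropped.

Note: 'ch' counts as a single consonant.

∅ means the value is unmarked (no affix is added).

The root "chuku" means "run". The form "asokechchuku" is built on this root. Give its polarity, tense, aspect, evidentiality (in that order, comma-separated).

Segment: a-s-ok-ech-chuku.
polarity: ech- → affirmative.
tense: ok- → remote past.
aspect: s- → inchoative.
evidentiality: a- → witnessed.

affirmative, remote past, inchoative, witnessed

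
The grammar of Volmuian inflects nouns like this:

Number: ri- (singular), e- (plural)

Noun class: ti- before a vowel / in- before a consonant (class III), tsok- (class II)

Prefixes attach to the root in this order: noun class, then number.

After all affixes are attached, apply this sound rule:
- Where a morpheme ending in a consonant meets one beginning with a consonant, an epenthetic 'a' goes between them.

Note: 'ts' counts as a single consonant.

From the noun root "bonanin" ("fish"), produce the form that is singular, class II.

Attach noun class class II tsok- → tsokbonanin.
Attach number singular ri- → ritsokbonanin.
Apply epenthesis: ritsokbonanin → ritsokabonanin.

ritsokabonanin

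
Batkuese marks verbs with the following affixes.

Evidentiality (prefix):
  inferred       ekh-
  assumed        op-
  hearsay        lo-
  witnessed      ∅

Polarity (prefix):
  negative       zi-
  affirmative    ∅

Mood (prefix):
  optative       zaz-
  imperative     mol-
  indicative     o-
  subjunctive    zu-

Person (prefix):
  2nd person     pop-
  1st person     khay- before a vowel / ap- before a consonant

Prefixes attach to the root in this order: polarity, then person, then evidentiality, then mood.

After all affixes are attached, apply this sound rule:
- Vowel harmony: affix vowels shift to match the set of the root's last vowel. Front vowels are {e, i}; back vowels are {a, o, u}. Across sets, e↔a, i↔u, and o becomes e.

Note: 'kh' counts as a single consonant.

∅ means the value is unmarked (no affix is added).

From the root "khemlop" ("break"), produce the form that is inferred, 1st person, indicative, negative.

Attach polarity negative zi- → zikhemlop.
Attach person 1st person ap- (before consonant 'z') → apzikhemlop.
Attach evidentiality inferred ekh- → ekhapzikhemlop.
Attach mood indicative o- → oekhapzikhemlop.
Apply vowel harmony: oekhapzikhemlop → oakhapzukhemlop.

oakhapzukhemlop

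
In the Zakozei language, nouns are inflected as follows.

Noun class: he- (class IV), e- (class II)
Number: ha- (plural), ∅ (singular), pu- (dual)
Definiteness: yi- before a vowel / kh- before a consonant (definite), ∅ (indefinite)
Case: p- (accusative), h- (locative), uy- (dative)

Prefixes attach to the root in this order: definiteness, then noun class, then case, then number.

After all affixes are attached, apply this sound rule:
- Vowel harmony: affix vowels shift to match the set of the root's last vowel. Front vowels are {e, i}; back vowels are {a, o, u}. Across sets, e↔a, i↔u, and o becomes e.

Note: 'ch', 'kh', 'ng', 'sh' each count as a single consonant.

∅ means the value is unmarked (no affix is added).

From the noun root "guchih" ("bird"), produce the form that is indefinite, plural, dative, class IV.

heiyheguchih

definiteness = indefinite: zero marking, form stays guchih.
Attach noun class class IV he- → heguchih.
Attach case dative uy- → uyheguchih.
Attach number plural ha- → hauyheguchih.
Apply vowel harmony: hauyheguchih → heiyheguchih.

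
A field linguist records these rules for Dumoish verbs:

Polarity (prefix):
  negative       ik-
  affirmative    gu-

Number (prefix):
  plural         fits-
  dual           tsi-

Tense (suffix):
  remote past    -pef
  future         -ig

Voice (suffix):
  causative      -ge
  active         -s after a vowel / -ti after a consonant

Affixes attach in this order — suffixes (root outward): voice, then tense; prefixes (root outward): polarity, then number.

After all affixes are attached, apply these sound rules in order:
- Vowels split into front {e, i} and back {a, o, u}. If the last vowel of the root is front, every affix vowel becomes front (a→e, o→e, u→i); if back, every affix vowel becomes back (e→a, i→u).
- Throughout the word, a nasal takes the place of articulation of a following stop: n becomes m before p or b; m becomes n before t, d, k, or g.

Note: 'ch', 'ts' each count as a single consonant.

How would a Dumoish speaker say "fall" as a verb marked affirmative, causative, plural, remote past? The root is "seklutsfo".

Attach voice causative -ge → seklutsfoge.
Attach tense remote past -pef → seklutsfogepef.
Attach polarity affirmative gu- → guseklutsfogepef.
Attach number plural fits- → fitsguseklutsfogepef.
Apply vowel harmony: fitsguseklutsfogepef → futsguseklutsfogapaf.
Nasal assimilation: no change.

futsguseklutsfogapaf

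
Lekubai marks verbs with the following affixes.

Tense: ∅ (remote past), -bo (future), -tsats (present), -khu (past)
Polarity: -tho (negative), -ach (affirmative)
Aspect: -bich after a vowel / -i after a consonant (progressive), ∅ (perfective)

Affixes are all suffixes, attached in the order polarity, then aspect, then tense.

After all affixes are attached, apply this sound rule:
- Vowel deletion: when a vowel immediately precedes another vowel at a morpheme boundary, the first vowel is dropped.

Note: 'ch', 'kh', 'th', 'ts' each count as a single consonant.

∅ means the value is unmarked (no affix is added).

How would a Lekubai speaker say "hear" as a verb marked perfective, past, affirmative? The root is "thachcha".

thachchachkhu

Attach polarity affirmative -ach → thachchaach.
aspect = perfective: zero marking, form stays thachchaach.
Attach tense past -khu → thachchaachkhu.
Apply vowel deletion: thachchaachkhu → thachchachkhu.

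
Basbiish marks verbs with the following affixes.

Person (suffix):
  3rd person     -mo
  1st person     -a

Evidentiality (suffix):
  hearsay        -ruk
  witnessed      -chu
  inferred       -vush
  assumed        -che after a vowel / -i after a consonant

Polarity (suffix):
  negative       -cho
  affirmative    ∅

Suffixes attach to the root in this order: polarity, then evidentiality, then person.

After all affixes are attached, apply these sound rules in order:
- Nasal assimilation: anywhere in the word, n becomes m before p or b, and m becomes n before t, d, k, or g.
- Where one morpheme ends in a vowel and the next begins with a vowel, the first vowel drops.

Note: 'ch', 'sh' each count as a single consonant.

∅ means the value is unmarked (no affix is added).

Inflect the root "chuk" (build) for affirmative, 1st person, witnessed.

chukcha

polarity = affirmative: zero marking, form stays chuk.
Attach evidentiality witnessed -chu → chukchu.
Attach person 1st person -a → chukchua.
Nasal assimilation: no change.
Apply vowel deletion: chukchua → chukcha.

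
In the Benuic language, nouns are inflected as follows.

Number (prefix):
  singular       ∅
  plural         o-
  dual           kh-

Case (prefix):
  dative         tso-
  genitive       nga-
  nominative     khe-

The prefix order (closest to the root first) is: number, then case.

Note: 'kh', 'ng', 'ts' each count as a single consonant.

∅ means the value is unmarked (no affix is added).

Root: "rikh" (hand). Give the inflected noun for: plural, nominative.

Attach number plural o- → orikh.
Attach case nominative khe- → kheorikh.

kheorikh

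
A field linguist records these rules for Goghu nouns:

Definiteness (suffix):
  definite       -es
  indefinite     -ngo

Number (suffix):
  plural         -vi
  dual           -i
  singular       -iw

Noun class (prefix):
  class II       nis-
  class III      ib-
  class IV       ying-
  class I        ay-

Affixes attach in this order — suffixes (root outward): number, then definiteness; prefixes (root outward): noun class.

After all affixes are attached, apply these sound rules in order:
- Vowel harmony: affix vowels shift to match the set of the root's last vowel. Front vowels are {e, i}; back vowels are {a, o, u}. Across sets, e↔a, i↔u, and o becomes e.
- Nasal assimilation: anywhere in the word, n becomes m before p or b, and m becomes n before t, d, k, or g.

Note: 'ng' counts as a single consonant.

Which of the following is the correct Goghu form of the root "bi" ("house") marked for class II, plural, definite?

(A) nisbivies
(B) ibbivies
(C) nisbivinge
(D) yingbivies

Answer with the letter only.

A

Attach noun class class II nis- → nisbi.
Attach number plural -vi → nisbivi.
Attach definiteness definite -es → nisbivies.
Vowel harmony: no change.
Nasal assimilation: no change.
So the correct form is nisbivies, option (A).
(D) yingbivies is wrong: it uses class IV instead of class II for noun class.
(B) ibbivies is wrong: it uses class III instead of class II for noun class.
(C) nisbivinge is wrong: it uses indefinite instead of definite for definiteness.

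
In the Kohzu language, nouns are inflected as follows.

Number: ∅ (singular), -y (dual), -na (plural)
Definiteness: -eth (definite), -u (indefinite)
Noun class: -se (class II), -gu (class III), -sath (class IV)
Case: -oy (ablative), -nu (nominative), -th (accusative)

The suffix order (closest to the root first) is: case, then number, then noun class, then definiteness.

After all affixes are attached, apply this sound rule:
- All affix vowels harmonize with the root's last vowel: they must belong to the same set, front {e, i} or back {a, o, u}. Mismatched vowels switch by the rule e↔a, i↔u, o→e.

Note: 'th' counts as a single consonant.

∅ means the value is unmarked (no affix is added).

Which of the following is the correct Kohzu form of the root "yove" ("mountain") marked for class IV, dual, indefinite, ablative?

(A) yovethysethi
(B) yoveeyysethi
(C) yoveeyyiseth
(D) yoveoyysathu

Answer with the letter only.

Attach case ablative -oy → yoveoy.
Attach number dual -y → yoveoyy.
Attach noun class class IV -sath → yoveoyysath.
Attach definiteness indefinite -u → yoveoyysathu.
Apply vowel harmony: yoveoyysathu → yoveeyysethi.
So the correct form is yoveeyysethi, option (B).
(A) yovethysethi is wrong: it uses accusative instead of ablative for case.
(C) yoveeyyiseth is wrong: it has the affixes in the wrong order.
(D) yoveoyysathu is wrong: it fails to apply the sound rule(s).

B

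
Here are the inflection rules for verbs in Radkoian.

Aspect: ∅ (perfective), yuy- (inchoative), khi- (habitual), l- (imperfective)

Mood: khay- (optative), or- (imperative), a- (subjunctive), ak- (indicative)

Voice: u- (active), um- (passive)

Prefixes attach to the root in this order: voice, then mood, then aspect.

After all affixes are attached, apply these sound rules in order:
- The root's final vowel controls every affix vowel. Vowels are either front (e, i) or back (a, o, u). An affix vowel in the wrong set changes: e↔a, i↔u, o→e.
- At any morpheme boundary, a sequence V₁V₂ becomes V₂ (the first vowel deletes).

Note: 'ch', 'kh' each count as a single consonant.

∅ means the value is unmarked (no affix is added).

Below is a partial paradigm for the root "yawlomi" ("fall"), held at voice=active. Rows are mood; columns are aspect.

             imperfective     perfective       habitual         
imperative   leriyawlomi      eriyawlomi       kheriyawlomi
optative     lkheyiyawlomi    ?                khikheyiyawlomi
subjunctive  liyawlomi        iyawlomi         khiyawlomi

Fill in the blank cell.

Attach voice active u- → uyawlomi.
Attach mood optative khay- → khayuyawlomi.
aspect = perfective: zero marking, form stays khayuyawlomi.
Apply vowel harmony: khayuyawlomi → kheyiyawlomi.
Vowel deletion: no change.

kheyiyawlomi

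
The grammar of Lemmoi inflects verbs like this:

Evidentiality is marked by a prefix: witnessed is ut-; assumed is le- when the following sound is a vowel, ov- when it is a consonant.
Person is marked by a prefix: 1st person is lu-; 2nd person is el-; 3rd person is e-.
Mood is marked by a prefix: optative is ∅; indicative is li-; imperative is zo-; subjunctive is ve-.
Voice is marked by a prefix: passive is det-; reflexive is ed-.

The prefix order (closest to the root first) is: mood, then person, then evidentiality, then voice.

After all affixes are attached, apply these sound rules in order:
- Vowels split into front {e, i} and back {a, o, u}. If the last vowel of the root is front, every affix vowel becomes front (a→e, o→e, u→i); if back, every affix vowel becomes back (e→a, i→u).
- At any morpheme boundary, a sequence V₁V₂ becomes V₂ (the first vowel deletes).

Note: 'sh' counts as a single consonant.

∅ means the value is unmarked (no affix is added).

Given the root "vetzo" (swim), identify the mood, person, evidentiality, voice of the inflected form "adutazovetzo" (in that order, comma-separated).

Segment: ed-ut-e-zo-vetzo.
mood: zo- → imperative.
person: e- → 3rd person.
evidentiality: ut- → witnessed.
voice: ed- → reflexive.

imperative, 3rd person, witnessed, reflexive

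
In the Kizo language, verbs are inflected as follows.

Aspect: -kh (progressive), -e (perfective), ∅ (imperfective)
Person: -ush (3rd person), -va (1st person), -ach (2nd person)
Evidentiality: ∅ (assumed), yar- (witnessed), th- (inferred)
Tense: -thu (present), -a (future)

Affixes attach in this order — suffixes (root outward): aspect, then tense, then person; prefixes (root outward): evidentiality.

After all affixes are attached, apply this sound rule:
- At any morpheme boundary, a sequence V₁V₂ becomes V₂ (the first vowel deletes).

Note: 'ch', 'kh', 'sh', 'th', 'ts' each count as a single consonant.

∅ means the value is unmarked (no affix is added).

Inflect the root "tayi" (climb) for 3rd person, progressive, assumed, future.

tayikhush

Attach aspect progressive -kh → tayikh.
Attach tense future -a → tayikha.
evidentiality = assumed: zero marking, form stays tayikha.
Attach person 3rd person -ush → tayikhaush.
Apply vowel deletion: tayikhaush → tayikhush.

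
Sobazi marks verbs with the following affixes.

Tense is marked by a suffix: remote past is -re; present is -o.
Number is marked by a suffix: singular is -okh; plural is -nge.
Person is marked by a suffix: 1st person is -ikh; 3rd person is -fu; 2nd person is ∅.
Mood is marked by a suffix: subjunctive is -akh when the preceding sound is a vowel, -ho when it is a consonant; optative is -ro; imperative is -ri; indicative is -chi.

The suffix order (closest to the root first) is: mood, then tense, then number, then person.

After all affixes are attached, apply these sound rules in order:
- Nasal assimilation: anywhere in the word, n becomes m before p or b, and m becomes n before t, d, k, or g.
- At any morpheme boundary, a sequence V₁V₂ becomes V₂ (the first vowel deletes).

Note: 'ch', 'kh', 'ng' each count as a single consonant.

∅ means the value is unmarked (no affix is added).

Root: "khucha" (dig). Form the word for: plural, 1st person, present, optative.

Attach mood optative -ro → khucharo.
Attach tense present -o → khucharoo.
Attach number plural -nge → khucharoonge.
Attach person 1st person -ikh → khucharoongeikh.
Nasal assimilation: no change.
Apply vowel deletion: khucharoongeikh → khucharongikh.

khucharongikh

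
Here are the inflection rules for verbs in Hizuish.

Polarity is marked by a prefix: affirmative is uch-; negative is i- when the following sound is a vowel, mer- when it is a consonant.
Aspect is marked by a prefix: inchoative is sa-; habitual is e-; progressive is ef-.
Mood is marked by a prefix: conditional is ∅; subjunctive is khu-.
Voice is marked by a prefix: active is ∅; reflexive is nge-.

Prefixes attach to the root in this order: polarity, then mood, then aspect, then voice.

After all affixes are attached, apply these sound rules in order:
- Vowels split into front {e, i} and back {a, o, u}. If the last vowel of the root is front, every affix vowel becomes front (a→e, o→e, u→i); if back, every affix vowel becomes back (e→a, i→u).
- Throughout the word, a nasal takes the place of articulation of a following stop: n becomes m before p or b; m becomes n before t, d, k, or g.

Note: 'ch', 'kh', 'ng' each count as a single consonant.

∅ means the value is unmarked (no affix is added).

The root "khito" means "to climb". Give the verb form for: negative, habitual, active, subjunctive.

Attach polarity negative mer- (before consonant 'kh') → merkhito.
Attach mood subjunctive khu- → khumerkhito.
Attach aspect habitual e- → ekhumerkhito.
voice = active: zero marking, form stays ekhumerkhito.
Apply vowel harmony: ekhumerkhito → akhumarkhito.
Nasal assimilation: no change.

akhumarkhito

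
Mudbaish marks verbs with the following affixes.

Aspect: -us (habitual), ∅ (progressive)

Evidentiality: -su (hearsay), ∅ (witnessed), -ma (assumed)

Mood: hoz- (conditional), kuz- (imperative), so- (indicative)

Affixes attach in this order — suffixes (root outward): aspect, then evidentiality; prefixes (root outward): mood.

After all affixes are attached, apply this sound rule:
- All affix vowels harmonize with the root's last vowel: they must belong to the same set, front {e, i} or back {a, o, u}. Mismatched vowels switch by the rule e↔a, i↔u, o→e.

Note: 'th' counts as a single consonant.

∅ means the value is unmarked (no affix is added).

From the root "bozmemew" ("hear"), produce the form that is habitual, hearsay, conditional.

hezbozmemewissi

Attach aspect habitual -us → bozmemewus.
Attach mood conditional hoz- → hozbozmemewus.
Attach evidentiality hearsay -su → hozbozmemewussu.
Apply vowel harmony: hozbozmemewussu → hezbozmemewissi.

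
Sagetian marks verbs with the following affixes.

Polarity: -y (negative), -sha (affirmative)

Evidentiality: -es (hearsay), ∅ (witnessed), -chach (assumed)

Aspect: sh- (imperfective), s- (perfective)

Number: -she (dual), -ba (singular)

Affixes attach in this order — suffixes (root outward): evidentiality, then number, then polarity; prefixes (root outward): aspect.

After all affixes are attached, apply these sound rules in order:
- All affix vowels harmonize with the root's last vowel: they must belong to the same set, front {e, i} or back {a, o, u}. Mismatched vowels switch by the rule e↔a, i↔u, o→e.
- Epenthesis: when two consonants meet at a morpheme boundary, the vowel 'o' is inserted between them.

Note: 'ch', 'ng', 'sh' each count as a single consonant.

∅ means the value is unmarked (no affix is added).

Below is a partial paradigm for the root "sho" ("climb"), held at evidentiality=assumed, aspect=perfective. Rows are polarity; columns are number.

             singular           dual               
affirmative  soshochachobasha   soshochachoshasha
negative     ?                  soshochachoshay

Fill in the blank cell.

soshochachobay

Attach evidentiality assumed -chach → shochach.
Attach aspect perfective s- → sshochach.
Attach number singular -ba → sshochachba.
Attach polarity negative -y → sshochachbay.
Vowel harmony: no change.
Apply epenthesis: sshochachbay → soshochachobay.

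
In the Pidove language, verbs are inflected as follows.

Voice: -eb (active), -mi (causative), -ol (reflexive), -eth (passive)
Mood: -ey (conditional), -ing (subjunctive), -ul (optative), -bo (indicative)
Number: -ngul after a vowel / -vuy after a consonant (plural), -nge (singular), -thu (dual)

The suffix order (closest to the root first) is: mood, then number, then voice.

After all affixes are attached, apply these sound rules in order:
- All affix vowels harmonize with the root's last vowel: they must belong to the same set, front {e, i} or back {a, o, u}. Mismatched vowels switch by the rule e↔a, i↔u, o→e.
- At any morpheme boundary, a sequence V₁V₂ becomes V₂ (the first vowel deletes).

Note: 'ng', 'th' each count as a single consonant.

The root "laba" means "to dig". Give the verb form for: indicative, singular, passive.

Attach mood indicative -bo → lababo.
Attach number singular -nge → lababonge.
Attach voice passive -eth → lababongeeth.
Apply vowel harmony: lababongeeth → lababongaath.
Apply vowel deletion: lababongaath → lababongath.

lababongath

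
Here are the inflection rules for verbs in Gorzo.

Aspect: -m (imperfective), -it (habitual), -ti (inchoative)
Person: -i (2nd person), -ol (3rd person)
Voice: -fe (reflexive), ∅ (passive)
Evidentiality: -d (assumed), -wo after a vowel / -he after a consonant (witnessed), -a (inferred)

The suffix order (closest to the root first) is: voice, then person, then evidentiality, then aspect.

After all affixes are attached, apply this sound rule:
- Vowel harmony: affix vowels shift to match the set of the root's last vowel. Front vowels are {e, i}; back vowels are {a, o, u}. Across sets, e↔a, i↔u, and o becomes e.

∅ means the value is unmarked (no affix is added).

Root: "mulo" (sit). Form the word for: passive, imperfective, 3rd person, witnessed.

voice = passive: zero marking, form stays mulo.
Attach person 3rd person -ol → mulool.
Attach evidentiality witnessed -he (after consonant 'l') → muloolhe.
Attach aspect imperfective -m → muloolhem.
Apply vowel harmony: muloolhem → muloolham.

muloolham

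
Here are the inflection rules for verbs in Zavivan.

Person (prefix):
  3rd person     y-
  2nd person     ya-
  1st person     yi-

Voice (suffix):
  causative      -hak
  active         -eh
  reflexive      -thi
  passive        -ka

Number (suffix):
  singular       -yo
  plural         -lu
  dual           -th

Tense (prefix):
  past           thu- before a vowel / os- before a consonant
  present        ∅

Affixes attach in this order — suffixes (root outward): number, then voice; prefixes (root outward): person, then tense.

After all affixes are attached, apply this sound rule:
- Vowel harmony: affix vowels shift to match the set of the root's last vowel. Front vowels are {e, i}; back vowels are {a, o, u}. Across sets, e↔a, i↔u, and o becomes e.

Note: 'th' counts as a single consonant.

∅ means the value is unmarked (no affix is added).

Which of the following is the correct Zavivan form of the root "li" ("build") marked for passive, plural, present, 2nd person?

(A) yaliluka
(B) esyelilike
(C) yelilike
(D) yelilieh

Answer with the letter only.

C

Attach person 2nd person ya- → yali.
tense = present: zero marking, form stays yali.
Attach number plural -lu → yalilu.
Attach voice passive -ka → yaliluka.
Apply vowel harmony: yaliluka → yelilike.
So the correct form is yelilike, option (C).
(D) yelilieh is wrong: it uses active instead of passive for voice.
(B) esyelilike is wrong: it uses past instead of present for tense.
(A) yaliluka is wrong: it fails to apply the sound rule(s).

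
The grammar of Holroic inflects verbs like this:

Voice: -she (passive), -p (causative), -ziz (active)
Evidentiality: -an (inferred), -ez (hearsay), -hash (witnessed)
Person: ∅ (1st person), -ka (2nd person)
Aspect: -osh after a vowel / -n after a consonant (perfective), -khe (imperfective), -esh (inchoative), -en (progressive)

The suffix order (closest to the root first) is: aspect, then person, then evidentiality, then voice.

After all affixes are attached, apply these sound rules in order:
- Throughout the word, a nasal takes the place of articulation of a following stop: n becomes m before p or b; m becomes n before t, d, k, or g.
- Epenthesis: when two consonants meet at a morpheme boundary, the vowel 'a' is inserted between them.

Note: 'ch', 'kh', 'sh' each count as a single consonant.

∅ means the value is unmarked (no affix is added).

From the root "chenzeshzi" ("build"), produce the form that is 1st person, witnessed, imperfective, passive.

Attach aspect imperfective -khe → chenzeshzikhe.
person = 1st person: zero marking, form stays chenzeshzikhe.
Attach evidentiality witnessed -hash → chenzeshzikhehash.
Attach voice passive -she → chenzeshzikhehashshe.
Nasal assimilation: no change.
Apply epenthesis: chenzeshzikhehashshe → chenzeshzikhehashashe.

chenzeshzikhehashashe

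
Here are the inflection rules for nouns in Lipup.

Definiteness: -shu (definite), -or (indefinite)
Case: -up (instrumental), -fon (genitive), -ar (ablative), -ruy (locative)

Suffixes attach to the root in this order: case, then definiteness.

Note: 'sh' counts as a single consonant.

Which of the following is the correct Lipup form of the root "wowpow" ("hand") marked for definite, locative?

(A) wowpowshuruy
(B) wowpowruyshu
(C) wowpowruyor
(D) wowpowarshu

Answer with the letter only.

Attach case locative -ruy → wowpowruy.
Attach definiteness definite -shu → wowpowruyshu.
So the correct form is wowpowruyshu, option (B).
(C) wowpowruyor is wrong: it uses indefinite instead of definite for definiteness.
(A) wowpowshuruy is wrong: it has the affixes in the wrong order.
(D) wowpowarshu is wrong: it uses ablative instead of locative for case.

B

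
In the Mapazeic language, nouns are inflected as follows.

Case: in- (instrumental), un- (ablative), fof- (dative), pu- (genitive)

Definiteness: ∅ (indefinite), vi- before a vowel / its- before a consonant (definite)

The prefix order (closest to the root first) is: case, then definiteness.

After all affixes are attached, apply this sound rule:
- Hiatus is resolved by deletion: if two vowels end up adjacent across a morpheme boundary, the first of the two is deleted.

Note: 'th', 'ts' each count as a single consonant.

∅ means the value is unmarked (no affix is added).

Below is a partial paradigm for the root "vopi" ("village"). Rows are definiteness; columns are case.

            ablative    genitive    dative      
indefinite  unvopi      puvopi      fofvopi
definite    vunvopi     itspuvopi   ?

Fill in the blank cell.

itsfofvopi

Attach case dative fof- → fofvopi.
Attach definiteness definite its- (before consonant 'f') → itsfofvopi.
Vowel deletion: no change.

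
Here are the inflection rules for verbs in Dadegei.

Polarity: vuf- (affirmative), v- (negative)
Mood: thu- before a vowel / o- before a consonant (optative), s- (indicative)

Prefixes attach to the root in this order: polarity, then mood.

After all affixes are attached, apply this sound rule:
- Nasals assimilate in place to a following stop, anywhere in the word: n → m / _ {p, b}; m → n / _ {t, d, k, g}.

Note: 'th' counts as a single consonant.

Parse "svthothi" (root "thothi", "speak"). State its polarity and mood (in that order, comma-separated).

negative, indicative

Segment: s-v-thothi.
polarity: v- → negative.
mood: s- → indicative.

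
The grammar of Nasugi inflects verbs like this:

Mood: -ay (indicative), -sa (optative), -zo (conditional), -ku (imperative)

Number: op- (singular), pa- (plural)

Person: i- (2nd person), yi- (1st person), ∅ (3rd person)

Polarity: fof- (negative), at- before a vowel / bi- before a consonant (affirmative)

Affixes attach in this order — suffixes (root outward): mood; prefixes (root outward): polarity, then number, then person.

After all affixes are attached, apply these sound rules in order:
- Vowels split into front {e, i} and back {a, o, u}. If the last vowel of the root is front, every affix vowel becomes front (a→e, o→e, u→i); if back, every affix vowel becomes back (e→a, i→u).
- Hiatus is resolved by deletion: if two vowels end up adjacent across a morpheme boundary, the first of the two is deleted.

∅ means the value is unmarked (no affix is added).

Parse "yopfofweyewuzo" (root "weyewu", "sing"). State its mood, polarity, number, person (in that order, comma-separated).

conditional, negative, singular, 1st person

Segment: yi-op-fof-weyewu-zo.
mood: -zo → conditional.
polarity: fof- → negative.
number: op- → singular.
person: yi- → 1st person.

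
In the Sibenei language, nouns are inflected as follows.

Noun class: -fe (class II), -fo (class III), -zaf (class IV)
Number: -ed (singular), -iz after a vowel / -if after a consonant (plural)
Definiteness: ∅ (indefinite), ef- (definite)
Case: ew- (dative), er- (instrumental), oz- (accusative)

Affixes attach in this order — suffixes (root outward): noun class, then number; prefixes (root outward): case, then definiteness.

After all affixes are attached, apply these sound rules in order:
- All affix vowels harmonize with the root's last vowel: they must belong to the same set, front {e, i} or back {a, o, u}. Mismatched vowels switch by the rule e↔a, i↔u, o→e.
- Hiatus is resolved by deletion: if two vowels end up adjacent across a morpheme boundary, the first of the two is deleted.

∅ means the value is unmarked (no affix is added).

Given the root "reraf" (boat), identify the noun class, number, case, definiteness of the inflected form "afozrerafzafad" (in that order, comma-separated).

class IV, singular, accusative, definite

Segment: ef-oz-reraf-zaf-ed.
noun class: -zaf → class IV.
number: -ed → singular.
case: oz- → accusative.
definiteness: ef- → definite.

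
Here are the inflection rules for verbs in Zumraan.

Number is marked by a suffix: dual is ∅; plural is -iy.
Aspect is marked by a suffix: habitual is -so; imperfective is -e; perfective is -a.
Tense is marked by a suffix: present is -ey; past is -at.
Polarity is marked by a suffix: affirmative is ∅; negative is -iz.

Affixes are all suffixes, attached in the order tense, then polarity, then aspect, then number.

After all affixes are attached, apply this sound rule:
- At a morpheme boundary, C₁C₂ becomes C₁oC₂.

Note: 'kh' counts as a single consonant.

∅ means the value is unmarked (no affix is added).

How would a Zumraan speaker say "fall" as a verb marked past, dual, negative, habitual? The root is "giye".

giyeatizoso

Attach tense past -at → giyeat.
Attach polarity negative -iz → giyeatiz.
Attach aspect habitual -so → giyeatizso.
number = dual: zero marking, form stays giyeatizso.
Apply epenthesis: giyeatizso → giyeatizoso.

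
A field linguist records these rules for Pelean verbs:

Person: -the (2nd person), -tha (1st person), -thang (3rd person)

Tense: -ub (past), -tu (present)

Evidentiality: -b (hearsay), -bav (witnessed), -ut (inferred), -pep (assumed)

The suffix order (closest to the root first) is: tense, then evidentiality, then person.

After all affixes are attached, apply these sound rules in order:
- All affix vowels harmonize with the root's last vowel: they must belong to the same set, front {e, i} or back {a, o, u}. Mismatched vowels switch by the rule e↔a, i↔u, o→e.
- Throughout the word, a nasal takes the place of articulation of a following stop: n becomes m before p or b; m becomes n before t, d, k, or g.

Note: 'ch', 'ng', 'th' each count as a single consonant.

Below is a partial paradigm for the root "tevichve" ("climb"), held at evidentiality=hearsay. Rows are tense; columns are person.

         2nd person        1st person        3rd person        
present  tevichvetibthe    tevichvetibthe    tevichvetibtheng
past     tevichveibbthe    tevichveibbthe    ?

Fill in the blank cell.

Attach tense past -ub → tevichveub.
Attach evidentiality hearsay -b → tevichveubb.
Attach person 3rd person -thang → tevichveubbthang.
Apply vowel harmony: tevichveubbthang → tevichveibbtheng.
Nasal assimilation: no change.

tevichveibbtheng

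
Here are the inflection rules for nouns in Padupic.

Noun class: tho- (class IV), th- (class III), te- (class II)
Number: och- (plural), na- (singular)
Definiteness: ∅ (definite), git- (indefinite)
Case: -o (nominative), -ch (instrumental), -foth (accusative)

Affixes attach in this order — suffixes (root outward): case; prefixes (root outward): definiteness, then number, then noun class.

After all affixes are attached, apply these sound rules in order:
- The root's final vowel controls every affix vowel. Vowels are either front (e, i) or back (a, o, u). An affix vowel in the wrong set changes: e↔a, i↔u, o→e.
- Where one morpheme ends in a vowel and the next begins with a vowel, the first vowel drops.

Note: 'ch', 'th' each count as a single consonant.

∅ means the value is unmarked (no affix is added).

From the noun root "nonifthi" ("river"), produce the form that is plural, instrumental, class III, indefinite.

Attach definiteness indefinite git- → gitnonifthi.
Attach number plural och- → ochgitnonifthi.
Attach noun class class III th- → thochgitnonifthi.
Attach case instrumental -ch → thochgitnonifthich.
Apply vowel harmony: thochgitnonifthich → thechgitnonifthich.
Vowel deletion: no change.

thechgitnonifthich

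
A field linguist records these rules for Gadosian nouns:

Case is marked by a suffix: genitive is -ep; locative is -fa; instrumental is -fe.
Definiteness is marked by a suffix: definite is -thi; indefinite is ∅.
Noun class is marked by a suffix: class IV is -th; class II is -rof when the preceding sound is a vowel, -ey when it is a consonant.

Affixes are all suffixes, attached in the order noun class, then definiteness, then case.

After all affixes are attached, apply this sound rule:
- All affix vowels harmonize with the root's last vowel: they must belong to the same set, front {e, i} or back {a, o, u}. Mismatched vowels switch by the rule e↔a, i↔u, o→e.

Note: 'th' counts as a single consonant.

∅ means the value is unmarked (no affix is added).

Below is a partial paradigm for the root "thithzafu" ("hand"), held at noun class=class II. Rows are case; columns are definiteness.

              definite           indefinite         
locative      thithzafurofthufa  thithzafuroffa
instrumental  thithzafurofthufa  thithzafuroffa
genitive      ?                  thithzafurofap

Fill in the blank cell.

thithzafurofthuap

Attach noun class class II -rof (after vowel 'u') → thithzafurof.
Attach definiteness definite -thi → thithzafurofthi.
Attach case genitive -ep → thithzafurofthiep.
Apply vowel harmony: thithzafurofthiep → thithzafurofthuap.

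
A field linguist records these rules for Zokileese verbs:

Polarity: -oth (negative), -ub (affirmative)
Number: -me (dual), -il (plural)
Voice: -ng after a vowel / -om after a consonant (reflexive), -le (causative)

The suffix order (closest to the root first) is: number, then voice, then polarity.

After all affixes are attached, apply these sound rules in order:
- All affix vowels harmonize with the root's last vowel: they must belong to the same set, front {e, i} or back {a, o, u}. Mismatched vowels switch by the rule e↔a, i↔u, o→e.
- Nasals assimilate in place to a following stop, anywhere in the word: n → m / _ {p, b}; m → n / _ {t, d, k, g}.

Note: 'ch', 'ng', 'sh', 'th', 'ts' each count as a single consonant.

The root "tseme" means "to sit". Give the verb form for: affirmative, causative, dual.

tsememeleib

Attach number dual -me → tsememe.
Attach voice causative -le → tsememele.
Attach polarity affirmative -ub → tsememeleub.
Apply vowel harmony: tsememeleub → tsememeleib.
Nasal assimilation: no change.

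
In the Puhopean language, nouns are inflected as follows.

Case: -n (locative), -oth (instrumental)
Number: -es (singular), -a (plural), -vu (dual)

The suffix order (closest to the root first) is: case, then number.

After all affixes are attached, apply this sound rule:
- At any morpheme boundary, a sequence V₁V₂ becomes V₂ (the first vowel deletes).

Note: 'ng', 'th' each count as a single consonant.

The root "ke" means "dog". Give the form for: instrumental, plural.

Attach case instrumental -oth → keoth.
Attach number plural -a → keotha.
Apply vowel deletion: keotha → kotha.

kotha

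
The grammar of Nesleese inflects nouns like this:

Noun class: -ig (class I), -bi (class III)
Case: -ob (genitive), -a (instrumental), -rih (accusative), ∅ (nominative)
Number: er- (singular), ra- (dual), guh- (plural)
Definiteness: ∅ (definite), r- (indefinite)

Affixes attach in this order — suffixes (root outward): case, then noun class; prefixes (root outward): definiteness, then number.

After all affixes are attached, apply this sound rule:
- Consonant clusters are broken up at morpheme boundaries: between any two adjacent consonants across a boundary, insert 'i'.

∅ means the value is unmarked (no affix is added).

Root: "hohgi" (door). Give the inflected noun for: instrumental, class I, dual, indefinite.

Attach definiteness indefinite r- → rhohgi.
Attach number dual ra- → rarhohgi.
Attach case instrumental -a → rarhohgia.
Attach noun class class I -ig → rarhohgiaig.
Apply epenthesis: rarhohgiaig → rarihohgiaig.

rarihohgiaig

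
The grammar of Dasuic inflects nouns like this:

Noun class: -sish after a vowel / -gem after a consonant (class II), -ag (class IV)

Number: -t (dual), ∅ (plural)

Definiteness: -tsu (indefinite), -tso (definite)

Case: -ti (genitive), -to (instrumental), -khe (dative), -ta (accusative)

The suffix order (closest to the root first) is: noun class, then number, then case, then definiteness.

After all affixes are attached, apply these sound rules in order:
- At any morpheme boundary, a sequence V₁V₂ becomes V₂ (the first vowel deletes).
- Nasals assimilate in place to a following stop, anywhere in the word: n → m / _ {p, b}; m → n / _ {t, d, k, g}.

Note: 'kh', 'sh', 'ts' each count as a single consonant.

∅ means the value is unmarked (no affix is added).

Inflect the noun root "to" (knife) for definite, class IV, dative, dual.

tagtkhetso

Attach noun class class IV -ag → toag.
Attach number dual -t → toagt.
Attach case dative -khe → toagtkhe.
Attach definiteness definite -tso → toagtkhetso.
Apply vowel deletion: toagtkhetso → tagtkhetso.
Nasal assimilation: no change.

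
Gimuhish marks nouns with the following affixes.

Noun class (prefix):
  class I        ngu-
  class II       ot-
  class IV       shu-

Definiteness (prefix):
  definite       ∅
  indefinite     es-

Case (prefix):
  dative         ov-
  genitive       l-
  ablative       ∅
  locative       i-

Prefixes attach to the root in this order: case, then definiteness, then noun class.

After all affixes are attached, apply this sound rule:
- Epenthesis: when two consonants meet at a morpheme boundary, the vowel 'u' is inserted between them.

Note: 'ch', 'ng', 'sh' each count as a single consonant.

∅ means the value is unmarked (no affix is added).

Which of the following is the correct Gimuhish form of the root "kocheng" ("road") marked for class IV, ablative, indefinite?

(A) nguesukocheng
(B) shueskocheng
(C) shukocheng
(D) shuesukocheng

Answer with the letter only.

D

case = ablative: zero marking, form stays kocheng.
Attach definiteness indefinite es- → eskocheng.
Attach noun class class IV shu- → shueskocheng.
Apply epenthesis: shueskocheng → shuesukocheng.
So the correct form is shuesukocheng, option (D).
(B) shueskocheng is wrong: it fails to apply the sound rule(s).
(C) shukocheng is wrong: it uses definite instead of indefinite for definiteness.
(A) nguesukocheng is wrong: it uses class I instead of class IV for noun class.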